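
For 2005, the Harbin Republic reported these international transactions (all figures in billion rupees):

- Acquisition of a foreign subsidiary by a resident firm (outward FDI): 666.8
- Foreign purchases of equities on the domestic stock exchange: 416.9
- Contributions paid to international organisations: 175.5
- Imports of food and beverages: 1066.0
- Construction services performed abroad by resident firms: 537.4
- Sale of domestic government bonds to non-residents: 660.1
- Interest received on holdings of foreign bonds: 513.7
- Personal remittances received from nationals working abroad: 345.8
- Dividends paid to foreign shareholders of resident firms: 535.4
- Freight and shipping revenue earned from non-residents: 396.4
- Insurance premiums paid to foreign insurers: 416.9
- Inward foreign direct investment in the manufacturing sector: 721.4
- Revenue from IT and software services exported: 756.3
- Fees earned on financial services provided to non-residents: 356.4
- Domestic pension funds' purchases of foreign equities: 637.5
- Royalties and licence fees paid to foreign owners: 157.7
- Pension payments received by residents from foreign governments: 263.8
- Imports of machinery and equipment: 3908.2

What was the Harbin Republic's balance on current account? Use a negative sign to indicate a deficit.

Goods: -1066.0 - 3908.2 = -4974.2
Services: -416.9 + 537.4 - 157.7 + 356.4 + 396.4 + 756.3 = 1471.9
Primary income: -535.4 + 513.7 = -21.7
Secondary income: 263.8 - 175.5 + 345.8 = 434.1
Current account = (-4974.2) + 1471.9 + (-21.7) + 434.1 = -3089.9
(Excluded from the current account — financial account: acquisition of a foreign subsidiary by a resident firm (outward FDI) 666.8, foreign purchases of equities on the domestic stock exchange 416.9, sale of domestic government bonds to non-residents 660.1, inward foreign direct investment in the manufacturing sector 721.4, domestic pension funds' purchases of foreign equities 637.5.)

-3089.9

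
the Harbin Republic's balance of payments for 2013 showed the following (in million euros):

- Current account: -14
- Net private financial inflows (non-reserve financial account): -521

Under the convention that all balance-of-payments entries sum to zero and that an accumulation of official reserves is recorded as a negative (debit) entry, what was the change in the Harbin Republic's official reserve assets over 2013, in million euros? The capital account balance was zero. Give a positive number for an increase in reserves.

Official reserve transactions balance = -((-14) + (-521)) = 535
An accumulation of reserves is recorded as a debit (negative entry), so the change in the stock of reserves is the negative of that balance.
Change in official reserves = -(535) = -535

-535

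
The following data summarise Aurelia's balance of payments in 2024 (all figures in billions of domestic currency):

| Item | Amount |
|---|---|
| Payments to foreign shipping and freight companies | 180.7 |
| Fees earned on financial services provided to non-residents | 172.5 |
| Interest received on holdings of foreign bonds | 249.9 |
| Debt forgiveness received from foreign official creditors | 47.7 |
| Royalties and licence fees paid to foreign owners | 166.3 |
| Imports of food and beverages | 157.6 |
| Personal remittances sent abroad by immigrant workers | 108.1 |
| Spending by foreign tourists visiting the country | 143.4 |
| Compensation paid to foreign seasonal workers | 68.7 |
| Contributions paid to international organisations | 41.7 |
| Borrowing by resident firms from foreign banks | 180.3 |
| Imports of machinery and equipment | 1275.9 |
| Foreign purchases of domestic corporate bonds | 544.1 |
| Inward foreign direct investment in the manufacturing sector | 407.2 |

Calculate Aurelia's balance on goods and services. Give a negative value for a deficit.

Goods: -1275.9 - 157.6 = -1433.5
Services: -180.7 + 172.5 - 166.3 + 143.4 = -31.1
Trade balance = -1433.5 + (-31.1) = -1464.6
(Excluded from the trade balance — primary income: interest received on holdings of foreign bonds 249.9, compensation paid to foreign seasonal workers 68.7; capital account: debt forgiveness received from foreign official creditors 47.7; secondary income: personal remittances sent abroad by immigrant workers 108.1, contributions paid to international organisations 41.7; financial account: borrowing by resident firms from foreign banks 180.3, foreign purchases of domestic corporate bonds 544.1, inward foreign direct investment in the manufacturing sector 407.2.)

-1464.6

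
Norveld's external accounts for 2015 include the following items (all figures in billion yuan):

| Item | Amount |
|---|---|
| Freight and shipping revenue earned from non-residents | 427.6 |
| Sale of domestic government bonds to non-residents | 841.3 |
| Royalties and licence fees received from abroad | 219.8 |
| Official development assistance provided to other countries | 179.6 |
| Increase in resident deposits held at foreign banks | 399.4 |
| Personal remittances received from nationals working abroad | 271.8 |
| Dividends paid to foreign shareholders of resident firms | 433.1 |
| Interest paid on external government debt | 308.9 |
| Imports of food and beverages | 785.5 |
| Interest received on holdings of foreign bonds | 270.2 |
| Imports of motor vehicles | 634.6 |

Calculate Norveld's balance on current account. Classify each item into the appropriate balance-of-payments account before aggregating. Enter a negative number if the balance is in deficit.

Goods: -785.5 - 634.6 = -1420.1
Services: 219.8 + 427.6 = 647.4
Primary income: 270.2 - 433.1 - 308.9 = -471.8
Secondary income: -179.6 + 271.8 = 92.2
Current account = (-1420.1) + 647.4 + (-471.8) + 92.2 = -1152.3
(Excluded from the current account — financial account: sale of domestic government bonds to non-residents 841.3, increase in resident deposits held at foreign banks 399.4.)

-1152.3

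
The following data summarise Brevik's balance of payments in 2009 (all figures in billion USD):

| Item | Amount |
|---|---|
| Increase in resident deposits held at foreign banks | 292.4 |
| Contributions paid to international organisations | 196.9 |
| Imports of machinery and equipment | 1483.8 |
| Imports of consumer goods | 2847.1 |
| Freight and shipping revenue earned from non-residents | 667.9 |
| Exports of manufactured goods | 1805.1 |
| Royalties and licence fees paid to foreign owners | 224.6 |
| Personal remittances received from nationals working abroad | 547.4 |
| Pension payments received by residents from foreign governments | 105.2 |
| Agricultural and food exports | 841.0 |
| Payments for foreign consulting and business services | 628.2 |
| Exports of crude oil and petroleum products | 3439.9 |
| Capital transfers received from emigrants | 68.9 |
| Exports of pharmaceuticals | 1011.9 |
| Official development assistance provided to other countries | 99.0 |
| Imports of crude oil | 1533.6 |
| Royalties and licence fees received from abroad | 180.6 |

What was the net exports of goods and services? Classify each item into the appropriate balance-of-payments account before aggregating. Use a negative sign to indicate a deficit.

Goods: -2847.1 - 1533.6 + 1011.9 + 1805.1 + 3439.9 + 841.0 - 1483.8 = 1233.4
Services: 180.6 - 628.2 - 224.6 + 667.9 = -4.3
Trade balance = 1233.4 + (-4.3) = 1229.1
(Excluded from the trade balance — financial account: increase in resident deposits held at foreign banks 292.4; secondary income: contributions paid to international organisations 196.9, personal remittances received from nationals working abroad 547.4, pension payments received by residents from foreign governments 105.2, official development assistance provided to other countries 99.0; capital account: capital transfers received from emigrants 68.9.)

1229.1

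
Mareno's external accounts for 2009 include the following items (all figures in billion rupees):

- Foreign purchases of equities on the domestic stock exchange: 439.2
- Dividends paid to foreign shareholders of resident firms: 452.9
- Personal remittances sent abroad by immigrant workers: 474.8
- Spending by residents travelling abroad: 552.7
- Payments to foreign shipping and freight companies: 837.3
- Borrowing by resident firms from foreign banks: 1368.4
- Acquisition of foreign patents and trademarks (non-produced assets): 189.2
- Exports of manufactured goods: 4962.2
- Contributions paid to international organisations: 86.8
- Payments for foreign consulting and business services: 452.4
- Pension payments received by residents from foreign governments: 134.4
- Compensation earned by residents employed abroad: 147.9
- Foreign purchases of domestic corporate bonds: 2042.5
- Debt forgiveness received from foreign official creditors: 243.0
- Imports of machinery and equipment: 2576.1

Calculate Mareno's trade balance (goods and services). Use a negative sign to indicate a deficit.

Goods: -2576.1 + 4962.2 = 2386.1
Services: -837.3 - 552.7 - 452.4 = -1842.4
Trade balance = 2386.1 + (-1842.4) = 543.7
(Excluded from the trade balance — financial account: foreign purchases of equities on the domestic stock exchange 439.2, borrowing by resident firms from foreign banks 1368.4, foreign purchases of domestic corporate bonds 2042.5; primary income: dividends paid to foreign shareholders of resident firms 452.9, compensation earned by residents employed abroad 147.9; secondary income: personal remittances sent abroad by immigrant workers 474.8, contributions paid to international organisations 86.8, pension payments received by residents from foreign governments 134.4; capital account: acquisition of foreign patents and trademarks (non-produced assets) 189.2, debt forgiveness received from foreign official creditors 243.0.)

543.7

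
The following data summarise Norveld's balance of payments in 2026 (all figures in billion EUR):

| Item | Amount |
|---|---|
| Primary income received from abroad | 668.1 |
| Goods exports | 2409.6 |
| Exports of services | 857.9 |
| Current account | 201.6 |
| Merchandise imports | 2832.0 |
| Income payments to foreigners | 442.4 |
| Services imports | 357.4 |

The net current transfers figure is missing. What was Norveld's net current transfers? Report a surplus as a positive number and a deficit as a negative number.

Current account = goods balance + services balance + net primary income + net secondary income
Sum of the known components = 303.8
Net current transfers = CA - (known components) = 201.6 - 303.8 = -102.2

-102.2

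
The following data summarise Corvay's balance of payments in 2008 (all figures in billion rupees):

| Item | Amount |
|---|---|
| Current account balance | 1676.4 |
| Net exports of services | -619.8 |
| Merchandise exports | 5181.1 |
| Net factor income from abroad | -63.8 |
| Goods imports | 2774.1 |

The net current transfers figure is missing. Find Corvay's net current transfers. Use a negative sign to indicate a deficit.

Current account = goods balance + services balance + net primary income + net secondary income
Sum of the known components = 1723.4
Net current transfers = CA - (known components) = 1676.4 - 1723.4 = -47.0

-47.0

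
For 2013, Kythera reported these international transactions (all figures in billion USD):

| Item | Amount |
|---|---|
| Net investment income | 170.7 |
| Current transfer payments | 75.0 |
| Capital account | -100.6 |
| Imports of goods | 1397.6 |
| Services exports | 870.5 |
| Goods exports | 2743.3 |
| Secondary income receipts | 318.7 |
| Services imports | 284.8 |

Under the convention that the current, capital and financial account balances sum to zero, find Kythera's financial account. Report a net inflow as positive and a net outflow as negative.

Goods balance = 2743.3 - 1397.6 = 1345.7
Services balance = 870.5 - 284.8 = 585.7
Trade balance (goods + services) = 1345.7 + 585.7 = 1931.4
Net primary income = 170.7
Net secondary income = 318.7 - 75.0 = 243.7
Current account = 1931.4 + 170.7 + 243.7 = 2345.8
Financial account = -(2345.8 + (-100.6)) = -2245.2

-2245.2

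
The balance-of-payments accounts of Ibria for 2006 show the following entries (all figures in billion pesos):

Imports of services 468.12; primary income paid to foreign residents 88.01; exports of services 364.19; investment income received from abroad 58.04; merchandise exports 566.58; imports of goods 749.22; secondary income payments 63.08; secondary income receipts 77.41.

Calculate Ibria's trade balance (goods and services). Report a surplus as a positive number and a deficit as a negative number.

Goods balance = 566.58 - 749.22 = -182.64
Services balance = 364.19 - 468.12 = -103.93
Trade balance (goods + services) = -182.64 + (-103.93) = -286.57

-286.57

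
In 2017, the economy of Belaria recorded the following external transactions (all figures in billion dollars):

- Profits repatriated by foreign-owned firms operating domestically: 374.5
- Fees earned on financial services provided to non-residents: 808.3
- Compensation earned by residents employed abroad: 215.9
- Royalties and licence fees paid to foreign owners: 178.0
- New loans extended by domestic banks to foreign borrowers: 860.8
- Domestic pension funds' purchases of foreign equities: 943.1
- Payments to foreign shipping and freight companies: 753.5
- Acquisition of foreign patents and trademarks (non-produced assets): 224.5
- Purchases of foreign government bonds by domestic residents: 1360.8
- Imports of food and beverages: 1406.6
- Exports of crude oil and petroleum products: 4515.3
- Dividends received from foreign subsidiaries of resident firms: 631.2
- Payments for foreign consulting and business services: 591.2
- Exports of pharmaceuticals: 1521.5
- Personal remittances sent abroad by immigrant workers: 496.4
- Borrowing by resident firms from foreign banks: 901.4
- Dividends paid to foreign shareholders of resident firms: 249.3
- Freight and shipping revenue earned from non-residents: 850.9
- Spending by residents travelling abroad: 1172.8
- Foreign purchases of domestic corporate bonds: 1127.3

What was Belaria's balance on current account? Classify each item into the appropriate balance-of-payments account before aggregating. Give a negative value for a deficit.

Goods: -1406.6 + 1521.5 + 4515.3 = 4630.2
Services: -591.2 - 753.5 - 1172.8 - 178.0 + 808.3 + 850.9 = -1036.3
Primary income: -374.5 + 631.2 + 215.9 - 249.3 = 223.3
Secondary income: -496.4
Current account = 4630.2 + (-1036.3) + 223.3 + (-496.4) = 3320.8
(Excluded from the current account — financial account: new loans extended by domestic banks to foreign borrowers 860.8, domestic pension funds' purchases of foreign equities 943.1, purchases of foreign government bonds by domestic residents 1360.8, borrowing by resident firms from foreign banks 901.4, foreign purchases of domestic corporate bonds 1127.3; capital account: acquisition of foreign patents and trademarks (non-produced assets) 224.5.)

3320.8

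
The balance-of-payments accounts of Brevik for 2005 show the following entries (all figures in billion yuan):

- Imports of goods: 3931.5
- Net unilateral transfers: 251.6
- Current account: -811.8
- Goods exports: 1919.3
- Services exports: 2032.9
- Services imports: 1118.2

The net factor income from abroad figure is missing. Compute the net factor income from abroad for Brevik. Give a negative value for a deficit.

Current account = goods balance + services balance + net primary income + net secondary income
Sum of the known components = -845.9
Net factor income from abroad = CA - (known components) = -811.8 - (-845.9) = 34.1

34.1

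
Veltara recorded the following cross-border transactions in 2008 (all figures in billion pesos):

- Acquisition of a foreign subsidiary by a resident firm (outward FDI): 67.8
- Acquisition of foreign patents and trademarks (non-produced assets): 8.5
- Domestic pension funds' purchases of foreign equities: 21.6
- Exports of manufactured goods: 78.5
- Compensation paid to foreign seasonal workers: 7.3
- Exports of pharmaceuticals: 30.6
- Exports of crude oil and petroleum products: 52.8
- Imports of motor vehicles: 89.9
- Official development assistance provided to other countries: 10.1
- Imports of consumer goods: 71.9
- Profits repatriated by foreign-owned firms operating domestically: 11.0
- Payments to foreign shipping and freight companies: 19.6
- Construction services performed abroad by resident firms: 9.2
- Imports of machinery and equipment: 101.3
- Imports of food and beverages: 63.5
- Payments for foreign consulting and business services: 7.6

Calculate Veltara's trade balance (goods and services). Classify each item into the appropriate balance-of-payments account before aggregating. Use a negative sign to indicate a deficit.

Goods: 52.8 - 89.9 - 71.9 - 63.5 + 30.6 - 101.3 + 78.5 = -164.7
Services: -19.6 - 7.6 + 9.2 = -18.0
Trade balance = -164.7 + (-18.0) = -182.7
(Excluded from the trade balance — financial account: acquisition of a foreign subsidiary by a resident firm (outward FDI) 67.8, domestic pension funds' purchases of foreign equities 21.6; capital account: acquisition of foreign patents and trademarks (non-produced assets) 8.5; primary income: compensation paid to foreign seasonal workers 7.3, profits repatriated by foreign-owned firms operating domestically 11.0; secondary income: official development assistance provided to other countries 10.1.)

-182.7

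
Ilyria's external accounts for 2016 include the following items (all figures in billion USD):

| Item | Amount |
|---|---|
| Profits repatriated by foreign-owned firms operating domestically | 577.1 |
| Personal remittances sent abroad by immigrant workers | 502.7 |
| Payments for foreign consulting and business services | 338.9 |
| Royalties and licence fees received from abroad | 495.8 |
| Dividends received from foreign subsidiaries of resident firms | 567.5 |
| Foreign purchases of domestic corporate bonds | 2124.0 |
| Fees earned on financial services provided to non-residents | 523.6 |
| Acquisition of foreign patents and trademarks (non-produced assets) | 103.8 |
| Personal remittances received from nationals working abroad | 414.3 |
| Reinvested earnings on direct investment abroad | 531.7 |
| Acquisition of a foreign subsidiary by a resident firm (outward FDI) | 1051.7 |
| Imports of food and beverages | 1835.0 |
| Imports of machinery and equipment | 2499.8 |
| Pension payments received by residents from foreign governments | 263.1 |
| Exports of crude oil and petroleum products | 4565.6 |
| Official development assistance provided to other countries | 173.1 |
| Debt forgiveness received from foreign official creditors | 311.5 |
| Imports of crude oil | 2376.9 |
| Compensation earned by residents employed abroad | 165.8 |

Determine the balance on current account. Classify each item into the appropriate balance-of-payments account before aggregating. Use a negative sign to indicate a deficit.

Goods: -2499.8 - 2376.9 - 1835.0 + 4565.6 = -2146.1
Services: -338.9 + 495.8 + 523.6 = 680.5
Primary income: 531.7 + 567.5 + 165.8 - 577.1 = 687.9
Secondary income: -173.1 - 502.7 + 263.1 + 414.3 = 1.6
Current account = (-2146.1) + 680.5 + 687.9 + 1.6 = -776.1
(Excluded from the current account — financial account: foreign purchases of domestic corporate bonds 2124.0, acquisition of a foreign subsidiary by a resident firm (outward FDI) 1051.7; capital account: acquisition of foreign patents and trademarks (non-produced assets) 103.8, debt forgiveness received from foreign official creditors 311.5.)

-776.1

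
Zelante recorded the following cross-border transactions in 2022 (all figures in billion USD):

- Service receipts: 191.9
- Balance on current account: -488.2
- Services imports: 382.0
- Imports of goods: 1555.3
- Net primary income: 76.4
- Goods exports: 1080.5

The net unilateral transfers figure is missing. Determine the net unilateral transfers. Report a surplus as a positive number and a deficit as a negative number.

Current account = goods balance + services balance + net primary income + net secondary income
Sum of the known components = -588.5
Net unilateral transfers = CA - (known components) = -488.2 - (-588.5) = 100.3

100.3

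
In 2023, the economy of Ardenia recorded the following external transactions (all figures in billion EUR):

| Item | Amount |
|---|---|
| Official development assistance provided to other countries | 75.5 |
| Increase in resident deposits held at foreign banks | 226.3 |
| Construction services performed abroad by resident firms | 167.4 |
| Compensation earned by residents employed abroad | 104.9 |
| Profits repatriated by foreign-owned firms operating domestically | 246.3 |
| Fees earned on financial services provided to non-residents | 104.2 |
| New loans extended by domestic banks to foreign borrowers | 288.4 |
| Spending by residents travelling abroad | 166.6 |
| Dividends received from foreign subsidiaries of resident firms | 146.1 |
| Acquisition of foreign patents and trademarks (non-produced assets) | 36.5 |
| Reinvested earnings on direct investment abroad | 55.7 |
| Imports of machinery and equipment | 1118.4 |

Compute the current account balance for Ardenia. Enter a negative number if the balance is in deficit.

-1028.5

Goods: -1118.4
Services: -166.6 + 104.2 + 167.4 = 105.0
Primary income: 146.1 - 246.3 + 104.9 + 55.7 = 60.4
Secondary income: -75.5
Current account = (-1118.4) + 105.0 + 60.4 + (-75.5) = -1028.5
(Excluded from the current account — financial account: increase in resident deposits held at foreign banks 226.3, new loans extended by domestic banks to foreign borrowers 288.4; capital account: acquisition of foreign patents and trademarks (non-produced assets) 36.5.)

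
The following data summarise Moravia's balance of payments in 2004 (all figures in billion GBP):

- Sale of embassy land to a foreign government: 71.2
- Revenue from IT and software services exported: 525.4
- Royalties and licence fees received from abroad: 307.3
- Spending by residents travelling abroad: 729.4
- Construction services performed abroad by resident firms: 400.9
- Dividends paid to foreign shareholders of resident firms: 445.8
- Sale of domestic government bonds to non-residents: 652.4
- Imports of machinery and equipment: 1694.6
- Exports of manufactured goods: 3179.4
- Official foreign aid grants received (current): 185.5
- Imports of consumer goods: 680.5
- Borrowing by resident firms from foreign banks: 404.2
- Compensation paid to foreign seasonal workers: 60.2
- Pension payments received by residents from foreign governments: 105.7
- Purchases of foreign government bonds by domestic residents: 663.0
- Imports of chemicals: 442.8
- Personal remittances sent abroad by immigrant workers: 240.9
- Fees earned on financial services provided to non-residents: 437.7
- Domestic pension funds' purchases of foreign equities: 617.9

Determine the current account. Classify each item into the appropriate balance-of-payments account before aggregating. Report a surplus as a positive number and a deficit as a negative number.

Goods: 3179.4 - 1694.6 - 442.8 - 680.5 = 361.5
Services: 400.9 - 729.4 + 525.4 + 307.3 + 437.7 = 941.9
Primary income: -60.2 - 445.8 = -506.0
Secondary income: 185.5 + 105.7 - 240.9 = 50.3
Current account = 361.5 + 941.9 + (-506.0) + 50.3 = 847.7
(Excluded from the current account — capital account: sale of embassy land to a foreign government 71.2; financial account: sale of domestic government bonds to non-residents 652.4, borrowing by resident firms from foreign banks 404.2, purchases of foreign government bonds by domestic residents 663.0, domestic pension funds' purchases of foreign equities 617.9.)

847.7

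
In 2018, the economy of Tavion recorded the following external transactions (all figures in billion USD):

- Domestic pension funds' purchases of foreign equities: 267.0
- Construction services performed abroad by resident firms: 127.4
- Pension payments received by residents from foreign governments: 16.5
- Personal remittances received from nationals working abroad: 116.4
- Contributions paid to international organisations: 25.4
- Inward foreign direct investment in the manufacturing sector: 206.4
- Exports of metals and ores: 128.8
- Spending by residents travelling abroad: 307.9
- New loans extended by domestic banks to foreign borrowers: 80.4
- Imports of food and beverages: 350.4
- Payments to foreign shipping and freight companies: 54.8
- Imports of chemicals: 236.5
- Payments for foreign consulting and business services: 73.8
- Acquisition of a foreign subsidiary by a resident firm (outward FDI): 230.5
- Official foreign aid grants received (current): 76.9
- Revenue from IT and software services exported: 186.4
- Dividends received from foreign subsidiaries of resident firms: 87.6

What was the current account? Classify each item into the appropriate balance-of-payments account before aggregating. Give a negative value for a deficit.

-308.8

Goods: -350.4 - 236.5 + 128.8 = -458.1
Services: -54.8 - 73.8 - 307.9 + 186.4 + 127.4 = -122.7
Primary income: 87.6
Secondary income: -25.4 + 16.5 + 116.4 + 76.9 = 184.4
Current account = (-458.1) + (-122.7) + 87.6 + 184.4 = -308.8
(Excluded from the current account — financial account: domestic pension funds' purchases of foreign equities 267.0, inward foreign direct investment in the manufacturing sector 206.4, new loans extended by domestic banks to foreign borrowers 80.4, acquisition of a foreign subsidiary by a resident firm (outward FDI) 230.5.)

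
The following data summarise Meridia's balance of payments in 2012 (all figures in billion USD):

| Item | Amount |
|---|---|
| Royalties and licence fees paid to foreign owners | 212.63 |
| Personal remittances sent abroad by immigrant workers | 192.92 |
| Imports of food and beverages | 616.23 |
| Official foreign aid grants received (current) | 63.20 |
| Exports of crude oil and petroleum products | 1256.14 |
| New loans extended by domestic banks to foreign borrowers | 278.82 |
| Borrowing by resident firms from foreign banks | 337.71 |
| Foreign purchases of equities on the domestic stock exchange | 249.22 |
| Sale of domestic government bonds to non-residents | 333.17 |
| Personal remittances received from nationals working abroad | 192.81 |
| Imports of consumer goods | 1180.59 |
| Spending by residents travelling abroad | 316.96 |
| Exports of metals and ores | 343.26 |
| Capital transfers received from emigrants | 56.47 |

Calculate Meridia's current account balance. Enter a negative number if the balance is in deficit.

-663.92

Goods: -1180.59 - 616.23 + 1256.14 + 343.26 = -197.42
Services: -212.63 - 316.96 = -529.59
Secondary income: -192.92 + 192.81 + 63.20 = 63.09
Current account = (-197.42) + (-529.59) + 63.09 = -663.92
(Excluded from the current account — financial account: new loans extended by domestic banks to foreign borrowers 278.82, borrowing by resident firms from foreign banks 337.71, foreign purchases of equities on the domestic stock exchange 249.22, sale of domestic government bonds to non-residents 333.17; capital account: capital transfers received from emigrants 56.47.)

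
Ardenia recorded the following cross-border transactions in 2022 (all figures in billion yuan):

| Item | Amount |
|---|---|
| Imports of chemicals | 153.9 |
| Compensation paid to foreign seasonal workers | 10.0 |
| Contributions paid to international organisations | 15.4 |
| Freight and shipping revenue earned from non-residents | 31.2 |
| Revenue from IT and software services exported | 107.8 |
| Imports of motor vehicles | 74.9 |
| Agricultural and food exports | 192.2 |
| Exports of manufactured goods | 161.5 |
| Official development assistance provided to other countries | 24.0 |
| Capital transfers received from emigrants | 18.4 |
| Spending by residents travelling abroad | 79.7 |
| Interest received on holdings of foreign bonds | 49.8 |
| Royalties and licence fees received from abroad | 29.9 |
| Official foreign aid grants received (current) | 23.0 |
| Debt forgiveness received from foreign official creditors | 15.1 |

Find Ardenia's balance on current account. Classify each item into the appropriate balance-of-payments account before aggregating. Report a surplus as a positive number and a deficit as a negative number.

237.5

Goods: 192.2 + 161.5 - 74.9 - 153.9 = 124.9
Services: 31.2 - 79.7 + 107.8 + 29.9 = 89.2
Primary income: -10.0 + 49.8 = 39.8
Secondary income: -15.4 + 23.0 - 24.0 = -16.4
Current account = 124.9 + 89.2 + 39.8 + (-16.4) = 237.5
(Excluded from the current account — capital account: capital transfers received from emigrants 18.4, debt forgiveness received from foreign official creditors 15.1.)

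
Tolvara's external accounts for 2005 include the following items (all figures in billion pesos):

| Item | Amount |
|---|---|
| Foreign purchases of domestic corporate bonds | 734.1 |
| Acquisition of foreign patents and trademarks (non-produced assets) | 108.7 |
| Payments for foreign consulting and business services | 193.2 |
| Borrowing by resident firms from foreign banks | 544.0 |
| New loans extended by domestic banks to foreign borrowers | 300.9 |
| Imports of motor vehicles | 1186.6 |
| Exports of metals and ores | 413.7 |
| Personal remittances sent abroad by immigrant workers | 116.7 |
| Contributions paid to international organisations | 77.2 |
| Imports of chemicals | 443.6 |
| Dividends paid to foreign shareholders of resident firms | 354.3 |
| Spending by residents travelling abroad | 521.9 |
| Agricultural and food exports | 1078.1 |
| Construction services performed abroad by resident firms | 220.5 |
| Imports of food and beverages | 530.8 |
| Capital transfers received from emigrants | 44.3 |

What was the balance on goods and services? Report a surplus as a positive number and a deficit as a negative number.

Goods: -530.8 + 1078.1 - 1186.6 + 413.7 - 443.6 = -669.2
Services: 220.5 - 193.2 - 521.9 = -494.6
Trade balance = -669.2 + (-494.6) = -1163.8
(Excluded from the trade balance — financial account: foreign purchases of domestic corporate bonds 734.1, borrowing by resident firms from foreign banks 544.0, new loans extended by domestic banks to foreign borrowers 300.9; capital account: acquisition of foreign patents and trademarks (non-produced assets) 108.7, capital transfers received from emigrants 44.3; secondary income: personal remittances sent abroad by immigrant workers 116.7, contributions paid to international organisations 77.2; primary income: dividends paid to foreign shareholders of resident firms 354.3.)

-1163.8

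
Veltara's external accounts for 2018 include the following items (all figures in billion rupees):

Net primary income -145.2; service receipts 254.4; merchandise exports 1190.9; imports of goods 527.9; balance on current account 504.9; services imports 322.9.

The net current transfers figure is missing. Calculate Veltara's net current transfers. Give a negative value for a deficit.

55.6

Current account = goods balance + services balance + net primary income + net secondary income
Sum of the known components = 449.3
Net current transfers = CA - (known components) = 504.9 - 449.3 = 55.6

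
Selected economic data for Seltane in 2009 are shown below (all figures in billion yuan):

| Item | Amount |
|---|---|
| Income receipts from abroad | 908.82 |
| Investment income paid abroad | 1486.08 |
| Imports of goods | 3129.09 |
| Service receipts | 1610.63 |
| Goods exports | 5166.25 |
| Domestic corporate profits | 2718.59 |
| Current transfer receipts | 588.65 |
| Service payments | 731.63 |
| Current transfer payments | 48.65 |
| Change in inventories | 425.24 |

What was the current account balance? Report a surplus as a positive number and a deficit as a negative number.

Goods balance = 5166.25 - 3129.09 = 2037.16
Services balance = 1610.63 - 731.63 = 879.00
Trade balance (goods + services) = 2037.16 + 879.00 = 2916.16
Net primary income = 908.82 - 1486.08 = -577.26
Net secondary income = 588.65 - 48.65 = 540.00
Current account = 2916.16 + (-577.26) + 540.00 = 2878.90

2878.90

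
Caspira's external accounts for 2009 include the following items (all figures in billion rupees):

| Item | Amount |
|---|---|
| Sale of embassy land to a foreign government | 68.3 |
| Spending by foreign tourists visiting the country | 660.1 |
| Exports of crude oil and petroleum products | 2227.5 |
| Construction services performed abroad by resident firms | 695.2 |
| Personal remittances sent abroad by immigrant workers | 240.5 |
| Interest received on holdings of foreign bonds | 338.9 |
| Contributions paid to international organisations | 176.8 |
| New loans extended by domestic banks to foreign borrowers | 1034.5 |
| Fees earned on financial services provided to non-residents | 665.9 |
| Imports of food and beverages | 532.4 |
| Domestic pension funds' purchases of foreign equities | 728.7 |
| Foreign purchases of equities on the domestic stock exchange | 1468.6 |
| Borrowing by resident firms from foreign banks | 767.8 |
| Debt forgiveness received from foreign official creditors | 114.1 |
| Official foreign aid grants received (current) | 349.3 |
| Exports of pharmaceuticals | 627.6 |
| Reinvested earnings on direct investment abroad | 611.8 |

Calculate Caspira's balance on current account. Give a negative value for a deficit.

Goods: 2227.5 + 627.6 - 532.4 = 2322.7
Services: 695.2 + 660.1 + 665.9 = 2021.2
Primary income: 611.8 + 338.9 = 950.7
Secondary income: -176.8 - 240.5 + 349.3 = -68.0
Current account = 2322.7 + 2021.2 + 950.7 + (-68.0) = 5226.6
(Excluded from the current account — capital account: sale of embassy land to a foreign government 68.3, debt forgiveness received from foreign official creditors 114.1; financial account: new loans extended by domestic banks to foreign borrowers 1034.5, domestic pension funds' purchases of foreign equities 728.7, foreign purchases of equities on the domestic stock exchange 1468.6, borrowing by resident firms from foreign banks 767.8.)

5226.6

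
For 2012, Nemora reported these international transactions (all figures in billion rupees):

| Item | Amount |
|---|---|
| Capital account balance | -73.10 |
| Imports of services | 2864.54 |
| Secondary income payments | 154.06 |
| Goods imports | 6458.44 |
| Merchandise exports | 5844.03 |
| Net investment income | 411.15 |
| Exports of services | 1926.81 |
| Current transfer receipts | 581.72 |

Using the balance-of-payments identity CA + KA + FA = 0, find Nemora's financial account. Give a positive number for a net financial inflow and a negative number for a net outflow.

Goods balance = 5844.03 - 6458.44 = -614.41
Services balance = 1926.81 - 2864.54 = -937.73
Trade balance (goods + services) = -614.41 + (-937.73) = -1552.14
Net primary income = 411.15
Net secondary income = 581.72 - 154.06 = 427.66
Current account = -1552.14 + 411.15 + 427.66 = -713.33
Financial account = -(-713.33 + (-73.10)) = 786.43

786.43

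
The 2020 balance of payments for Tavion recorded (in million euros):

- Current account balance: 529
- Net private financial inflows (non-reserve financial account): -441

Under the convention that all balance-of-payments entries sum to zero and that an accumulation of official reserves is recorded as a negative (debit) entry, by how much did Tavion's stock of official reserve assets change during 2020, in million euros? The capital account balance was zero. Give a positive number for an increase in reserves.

Official reserve transactions balance = -(529 + (-441)) = -88
An accumulation of reserves is recorded as a debit (negative entry), so the change in the stock of reserves is the negative of that balance.
Change in official reserves = -(-88) = 88

88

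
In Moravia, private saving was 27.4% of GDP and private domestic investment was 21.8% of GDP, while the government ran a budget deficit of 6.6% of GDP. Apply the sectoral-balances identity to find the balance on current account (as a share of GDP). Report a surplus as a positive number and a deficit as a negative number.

-1.0

By the sectoral-balances identity, CA = (S_private - I) + (T - G).
Private balance = 27.4 - 21.8 = 5.6
Government balance (T - G) = -6.6
CA = 5.6 + (-6.6) = -1.0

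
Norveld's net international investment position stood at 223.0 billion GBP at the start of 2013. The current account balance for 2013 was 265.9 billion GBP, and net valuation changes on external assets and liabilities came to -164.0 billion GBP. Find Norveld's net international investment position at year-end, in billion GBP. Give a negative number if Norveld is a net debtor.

Change in NIIP = current account + net valuation change = 265.9 + (-164.0) = 101.9
End-of-year NIIP = 223.0 + 101.9 = 324.9

324.9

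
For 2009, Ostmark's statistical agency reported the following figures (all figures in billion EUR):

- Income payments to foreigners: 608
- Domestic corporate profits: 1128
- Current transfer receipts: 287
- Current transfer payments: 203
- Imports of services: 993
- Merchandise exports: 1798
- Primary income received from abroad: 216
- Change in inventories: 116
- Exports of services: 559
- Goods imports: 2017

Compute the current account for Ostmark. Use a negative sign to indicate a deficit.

Goods balance = 1798 - 2017 = -219
Services balance = 559 - 993 = -434
Trade balance (goods + services) = -219 + (-434) = -653
Net primary income = 216 - 608 = -392
Net secondary income = 287 - 203 = 84
Current account = -653 + (-392) + 84 = -961

-961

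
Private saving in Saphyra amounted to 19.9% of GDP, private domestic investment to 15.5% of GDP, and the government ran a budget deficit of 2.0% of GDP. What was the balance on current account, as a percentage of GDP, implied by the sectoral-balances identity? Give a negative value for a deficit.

2.4

By the sectoral-balances identity, CA = (S_private - I) + (T - G).
Private balance = 19.9 - 15.5 = 4.4
Government balance (T - G) = -2.0
CA = 4.4 + (-2.0) = 2.4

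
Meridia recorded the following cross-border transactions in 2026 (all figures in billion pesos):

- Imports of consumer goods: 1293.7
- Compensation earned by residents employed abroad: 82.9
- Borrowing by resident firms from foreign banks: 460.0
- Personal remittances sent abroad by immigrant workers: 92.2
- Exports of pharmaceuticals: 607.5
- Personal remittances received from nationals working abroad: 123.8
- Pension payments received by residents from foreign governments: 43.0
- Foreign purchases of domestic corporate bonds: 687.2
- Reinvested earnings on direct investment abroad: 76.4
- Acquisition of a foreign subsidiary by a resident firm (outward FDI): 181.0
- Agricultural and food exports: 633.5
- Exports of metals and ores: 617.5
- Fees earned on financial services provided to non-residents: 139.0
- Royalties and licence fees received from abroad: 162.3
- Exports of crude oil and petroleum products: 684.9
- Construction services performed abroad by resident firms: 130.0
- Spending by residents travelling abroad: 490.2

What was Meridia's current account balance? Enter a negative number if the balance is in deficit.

Goods: 607.5 - 1293.7 + 684.9 + 617.5 + 633.5 = 1249.7
Services: 130.0 + 139.0 - 490.2 + 162.3 = -58.9
Primary income: 76.4 + 82.9 = 159.3
Secondary income: 123.8 - 92.2 + 43.0 = 74.6
Current account = 1249.7 + (-58.9) + 159.3 + 74.6 = 1424.7
(Excluded from the current account — financial account: borrowing by resident firms from foreign banks 460.0, foreign purchases of domestic corporate bonds 687.2, acquisition of a foreign subsidiary by a resident firm (outward FDI) 181.0.)

1424.7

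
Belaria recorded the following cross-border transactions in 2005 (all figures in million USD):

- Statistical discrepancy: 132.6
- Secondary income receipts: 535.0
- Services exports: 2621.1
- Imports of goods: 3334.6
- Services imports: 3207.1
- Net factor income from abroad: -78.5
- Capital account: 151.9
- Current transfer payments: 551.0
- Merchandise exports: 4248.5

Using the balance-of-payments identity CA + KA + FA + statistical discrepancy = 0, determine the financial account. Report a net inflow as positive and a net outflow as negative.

Goods balance = 4248.5 - 3334.6 = 913.9
Services balance = 2621.1 - 3207.1 = -586.0
Trade balance (goods + services) = 913.9 + (-586.0) = 327.9
Net primary income = -78.5
Net secondary income = 535.0 - 551.0 = -16.0
Current account = 327.9 + (-78.5) + (-16.0) = 233.4
Financial account = -(233.4 + 151.9 + 132.6) = -517.9

-517.9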